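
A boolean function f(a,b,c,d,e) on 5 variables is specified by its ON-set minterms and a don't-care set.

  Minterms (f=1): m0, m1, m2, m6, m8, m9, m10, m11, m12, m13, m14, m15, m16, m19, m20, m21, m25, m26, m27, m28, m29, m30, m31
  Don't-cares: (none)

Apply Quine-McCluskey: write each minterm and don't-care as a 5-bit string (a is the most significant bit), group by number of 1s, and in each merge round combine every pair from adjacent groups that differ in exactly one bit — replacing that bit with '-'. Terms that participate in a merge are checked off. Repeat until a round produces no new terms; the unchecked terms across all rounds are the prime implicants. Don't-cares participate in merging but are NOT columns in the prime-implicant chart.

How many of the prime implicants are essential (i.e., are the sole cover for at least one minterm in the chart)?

6

size-2^0 implicants → 00000(✓)  00001(✓)  00010(✓)  00110(✓)  01000(✓)  01001(✓)  01010(✓)  01011(✓)  01100(✓)  01101(✓)  01110(✓)  01111(✓)  10000(✓)  10011(✓)  10100(✓)  10101(✓)  11001(✓)  11010(✓)  11011(✓)  11100(✓)  11101(✓)  11110(✓)  11111(✓)
size-2^1 implicants → -0000  -1001(✓)  -1010(✓)  -1011(✓)  -1100(✓)  -1101(✓)  -1110(✓)  -1111(✓)  0-000(✓)  0-001(✓)  0-010(✓)  0-110(✓)  00-10(✓)  000-0(✓)  0000-(✓)  01-00(✓)  01-01(✓)  01-10(✓)  01-11(✓)  010-0(✓)  010-1(✓)  0100-(✓)  0101-(✓)  011-0(✓)  011-1(✓)  0110-(✓)  0111-(✓)  1-011  1-100(✓)  1-101(✓)  10-00  1010-(✓)  11-01(✓)  11-10(✓)  11-11(✓)  110-1(✓)  1101-(✓)  111-0(✓)  111-1(✓)  1110-(✓)  1111-(✓)
size-2^2 implicants → -1-01(✓)  -1-10(✓)  -1-11(✓)  -10-1(✓)  -101-(✓)  -11-0(✓)  -11-1(✓)  -110-(✓)  -111-(✓)  0--10  0-0-0  0-00-  01--0(✓)  01--1(✓)  01-0-(✓)  01-1-(✓)  010--(✓)  011--(✓)  1-10-  11--1(✓)  11-1-(✓)  111--(✓)
size-2^3 implicants → -1--1  -1-1-  -11--  01---
Unchecked terms (primes): -0000, -1--1, -1-1-, -11--, 0--10, 0-0-0, 0-00-, 01---, 1-011, 1-10-, 10-00
Minterm coverage:
  m0 ⊆ -0000,0-0-0,0-00-
  m1 ⊆ 0-00- [E]
  m2 ⊆ 0--10,0-0-0
  m6 ⊆ 0--10 [E]
  m8 ⊆ 0-0-0,0-00-,01---
  m9 ⊆ -1--1,0-00-,01---
  m10 ⊆ -1-1-,0--10,0-0-0,01---
  m11 ⊆ -1--1,-1-1-,01---
  m12 ⊆ -11--,01---
  m13 ⊆ -1--1,-11--,01---
  m14 ⊆ -1-1-,-11--,0--10,01---
  m15 ⊆ -1--1,-1-1-,-11--,01---
  m16 ⊆ -0000,10-00
  m19 ⊆ 1-011 [E]
  m20 ⊆ 1-10-,10-00
  m21 ⊆ 1-10- [E]
  m25 ⊆ -1--1 [E]
  m26 ⊆ -1-1- [E]
  m27 ⊆ -1--1,-1-1-,1-011
  m28 ⊆ -11--,1-10-
  m29 ⊆ -1--1,-11--,1-10-
  m30 ⊆ -1-1-,-11--
  m31 ⊆ -1--1,-1-1-,-11--
E = {-1--1, -1-1-, 0--10, 0-00-, 1-011, 1-10-}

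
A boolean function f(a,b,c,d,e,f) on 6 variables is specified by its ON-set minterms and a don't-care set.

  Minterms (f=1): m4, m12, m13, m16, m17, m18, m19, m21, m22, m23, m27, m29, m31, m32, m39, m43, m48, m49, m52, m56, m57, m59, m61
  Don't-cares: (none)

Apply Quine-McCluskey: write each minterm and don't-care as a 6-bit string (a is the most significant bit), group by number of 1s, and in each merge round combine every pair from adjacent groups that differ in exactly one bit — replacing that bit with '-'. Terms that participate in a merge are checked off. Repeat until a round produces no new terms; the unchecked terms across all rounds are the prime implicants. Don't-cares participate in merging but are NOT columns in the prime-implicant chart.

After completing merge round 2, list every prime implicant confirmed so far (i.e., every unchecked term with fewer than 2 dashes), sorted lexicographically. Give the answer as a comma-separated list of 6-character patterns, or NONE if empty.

size-2^0 implicants → 000100(✓)  001100(✓)  001101(✓)  010000(✓)  010001(✓)  010010(✓)  010011(✓)  010101(✓)  010110(✓)  010111(✓)  011011(✓)  011101(✓)  011111(✓)  100000(✓)  100111  101011(✓)  110000(✓)  110001(✓)  110100(✓)  111000(✓)  111001(✓)  111011(✓)  111101(✓)
size-2^1 implicants → -10000(✓)  -10001(✓)  -11011  -11101  0-1101  00-100  00110-  01-011(✓)  01-101(✓)  01-111(✓)  010-01(✓)  010-10(✓)  010-11(✓)  0100-0(✓)  0100-1(✓)  01000-(✓)  01001-(✓)  0101-1(✓)  01011-(✓)  011-11(✓)  0111-1(✓)  1-0000  1-1011  11-000(✓)  11-001(✓)  110-00  11000-(✓)  111-01  1110-1  11100-(✓)
size-2^2 implicants → -1000-  01--11  01-1-1  010--1  010-1-  0100--  11-00-
Unchecked terms (primes): -1000-, -11011, -11101, 0-1101, 00-100, 00110-, 01--11, 01-1-1, 010--1, 010-1-, 0100--, 1-0000, 1-1011, 100111, 11-00-, 110-00, 111-01, 1110-1

-11011, -11101, 0-1101, 00-100, 00110-, 1-0000, 1-1011, 100111, 110-00, 111-01, 1110-1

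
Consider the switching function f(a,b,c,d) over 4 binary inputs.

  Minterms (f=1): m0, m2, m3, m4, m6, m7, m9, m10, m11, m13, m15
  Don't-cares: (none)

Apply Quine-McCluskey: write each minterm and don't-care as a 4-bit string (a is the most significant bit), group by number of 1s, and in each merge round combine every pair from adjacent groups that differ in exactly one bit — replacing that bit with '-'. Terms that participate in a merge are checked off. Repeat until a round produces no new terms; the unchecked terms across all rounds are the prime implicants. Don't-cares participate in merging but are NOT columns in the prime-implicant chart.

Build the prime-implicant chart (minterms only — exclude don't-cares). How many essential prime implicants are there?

Round 0: 0000✓ 0010✓ 0011✓ 0100✓ 0110✓ 0111✓ 1001✓ 1010✓ 1011✓ 1101✓ 1111✓
Round 1: -010✓ -011✓ -111✓ 0-00✓ 0-10✓ 0-11✓ 00-0✓ 001-✓ 01-0✓ 011-✓ 1-01✓ 1-11✓ 10-1✓ 101-✓ 11-1✓
Round 2: --11 -01- 0--0 0-1- 1--1
PIs = {--11, -01-, 0--0, 0-1-, 1--1}
Coverage chart:
  m0: 0--0 ←essential
  m2: -01-,0--0,0-1-
  m3: --11,-01-,0-1-
  m4: 0--0 ←essential
  m6: 0--0,0-1-
  m7: --11,0-1-
  m9: 1--1 ←essential
  m10: -01- ←essential
  m11: --11,-01-,1--1
  m13: 1--1 ←essential
  m15: --11,1--1
Essential: -01-, 0--0, 1--1

3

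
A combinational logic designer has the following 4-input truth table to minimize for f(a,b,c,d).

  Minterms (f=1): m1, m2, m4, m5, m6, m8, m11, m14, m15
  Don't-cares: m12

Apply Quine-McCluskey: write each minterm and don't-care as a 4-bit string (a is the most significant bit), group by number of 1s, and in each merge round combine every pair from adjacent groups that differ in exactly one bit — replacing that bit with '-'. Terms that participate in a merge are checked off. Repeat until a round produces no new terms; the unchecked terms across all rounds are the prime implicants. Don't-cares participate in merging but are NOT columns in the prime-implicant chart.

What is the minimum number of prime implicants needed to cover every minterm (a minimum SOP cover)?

5

Round 0: 0001✓ 0010✓ 0100✓ 0101✓ 0110✓ 1000✓ 1011✓ 1100✓ 1110✓ 1111✓
Round 1: -100✓ -110✓ 0-01 0-10 01-0✓ 010- 1-00 1-11 11-0✓ 111-
Round 2: -1-0
PIs = {-1-0, 0-01, 0-10, 010-, 1-00, 1-11, 111-}
Coverage chart:
  m1: 0-01 ←essential
  m2: 0-10 ←essential
  m4: -1-0,010-
  m5: 0-01,010-
  m6: -1-0,0-10
  m8: 1-00 ←essential
  m11: 1-11 ←essential
  m14: -1-0,111-
  m15: 1-11,111-
Essential: 0-01, 0-10, 1-00, 1-11
Petrick residual → -1-0
Min cover (5 terms): bd' + a'c'd + a'cd' + ac'd' + acd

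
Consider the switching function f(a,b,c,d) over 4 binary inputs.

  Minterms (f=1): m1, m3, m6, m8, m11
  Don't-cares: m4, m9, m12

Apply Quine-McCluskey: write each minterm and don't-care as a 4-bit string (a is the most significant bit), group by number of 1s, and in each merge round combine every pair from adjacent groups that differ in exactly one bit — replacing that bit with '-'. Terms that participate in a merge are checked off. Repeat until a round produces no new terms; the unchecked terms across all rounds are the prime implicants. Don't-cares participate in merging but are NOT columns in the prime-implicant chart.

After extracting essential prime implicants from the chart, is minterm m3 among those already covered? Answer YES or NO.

size-2^0 implicants → 0001(✓)  0011(✓)  0100(✓)  0110(✓)  1000(✓)  1001(✓)  1011(✓)  1100(✓)
size-2^1 implicants → -001(✓)  -011(✓)  -100  00-1(✓)  01-0  1-00  10-1(✓)  100-
size-2^2 implicants → -0-1
Unchecked terms (primes): -0-1, -100, 01-0, 1-00, 100-
Minterm coverage:
  m1 ⊆ -0-1 [E]
  m3 ⊆ -0-1 [E]
  m6 ⊆ 01-0 [E]
  m8 ⊆ 1-00,100-
  m11 ⊆ -0-1 [E]
E = {-0-1, 01-0}

YES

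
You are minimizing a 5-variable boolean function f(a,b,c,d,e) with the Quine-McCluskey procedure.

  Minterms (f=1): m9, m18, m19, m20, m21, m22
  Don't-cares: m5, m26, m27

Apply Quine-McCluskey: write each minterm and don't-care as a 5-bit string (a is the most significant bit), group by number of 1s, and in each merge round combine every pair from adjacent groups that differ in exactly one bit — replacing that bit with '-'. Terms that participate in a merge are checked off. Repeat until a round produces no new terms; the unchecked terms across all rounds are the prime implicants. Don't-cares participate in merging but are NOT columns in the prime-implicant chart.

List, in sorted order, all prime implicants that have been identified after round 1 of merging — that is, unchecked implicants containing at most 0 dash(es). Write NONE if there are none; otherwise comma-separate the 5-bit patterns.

Round 0: 00101✓ 01001 10010✓ 10011✓ 10100✓ 10101✓ 10110✓ 11010✓ 11011✓
Round 1: -0101 1-010✓ 1-011✓ 10-10 1001-✓ 101-0 1010- 1101-✓
Round 2: 1-01-
PIs = {-0101, 01001, 1-01-, 10-10, 101-0, 1010-}

01001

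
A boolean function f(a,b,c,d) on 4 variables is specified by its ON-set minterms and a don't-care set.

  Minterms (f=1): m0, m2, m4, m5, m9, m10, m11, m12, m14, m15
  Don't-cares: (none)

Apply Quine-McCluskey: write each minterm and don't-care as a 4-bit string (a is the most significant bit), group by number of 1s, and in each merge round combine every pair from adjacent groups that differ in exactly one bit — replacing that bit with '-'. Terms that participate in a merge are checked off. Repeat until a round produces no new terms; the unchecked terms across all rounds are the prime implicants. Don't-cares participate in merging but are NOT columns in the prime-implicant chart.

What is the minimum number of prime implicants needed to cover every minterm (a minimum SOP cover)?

5

size-2^0 implicants → 0000(✓)  0010(✓)  0100(✓)  0101(✓)  1001(✓)  1010(✓)  1011(✓)  1100(✓)  1110(✓)  1111(✓)
size-2^1 implicants → -010  -100  0-00  00-0  010-  1-10(✓)  1-11(✓)  10-1  101-(✓)  11-0  111-(✓)
size-2^2 implicants → 1-1-
Unchecked terms (primes): -010, -100, 0-00, 00-0, 010-, 1-1-, 10-1, 11-0
Minterm coverage:
  m0 ⊆ 0-00,00-0
  m2 ⊆ -010,00-0
  m4 ⊆ -100,0-00,010-
  m5 ⊆ 010- [E]
  m9 ⊆ 10-1 [E]
  m10 ⊆ -010,1-1-
  m11 ⊆ 1-1-,10-1
  m12 ⊆ -100,11-0
  m14 ⊆ 1-1-,11-0
  m15 ⊆ 1-1- [E]
E = {010-, 1-1-, 10-1}
Petrick residual → -100, 00-0
Cover = bc'd' + a'b'd' + a'bc' + ac + ab'd  |cover|=5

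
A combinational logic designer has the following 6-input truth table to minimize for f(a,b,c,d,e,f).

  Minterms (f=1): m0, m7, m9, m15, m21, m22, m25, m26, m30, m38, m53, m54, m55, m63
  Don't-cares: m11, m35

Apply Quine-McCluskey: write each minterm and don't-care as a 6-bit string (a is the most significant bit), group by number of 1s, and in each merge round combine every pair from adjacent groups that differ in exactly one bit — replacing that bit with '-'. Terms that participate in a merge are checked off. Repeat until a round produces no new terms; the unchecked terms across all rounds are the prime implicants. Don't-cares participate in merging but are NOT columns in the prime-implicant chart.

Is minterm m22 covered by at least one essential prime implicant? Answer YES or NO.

[col 0] 000000, 000111*, 001001*, 001011*, 001111*, 010101*, 010110*, 011001*, 011010*, 011110*, 100011, 100110*, 110101*, 110110*, 110111*, 111111*
[col 1] -10101, -10110, 0-1001, 00-111, 001-11, 0010-1, 01-110, 011-10, 1-0110, 11-111, 1101-1, 11011-
Prime implicants: -10101, -10110, 0-1001, 00-111, 000000, 001-11, 0010-1, 01-110, 011-10, 1-0110, 100011, 11-111, 1101-1, 11011-
PI chart (minterm → PIs covering it):
  0 | 000000  (sole → essential)
  7 | 00-111  (sole → essential)
  9 | 0-1001,0010-1
  15 | 00-111,001-11
  21 | -10101  (sole → essential)
  22 | -10110,01-110
  25 | 0-1001  (sole → essential)
  26 | 011-10  (sole → essential)
  30 | 01-110,011-10
  38 | 1-0110  (sole → essential)
  53 | -10101,1101-1
  54 | -10110,1-0110,11011-
  55 | 11-111,1101-1,11011-
  63 | 11-111  (sole → essential)
Essential prime implicants: -10101, 0-1001, 00-111, 000000, 011-10, 1-0110, 11-111

NO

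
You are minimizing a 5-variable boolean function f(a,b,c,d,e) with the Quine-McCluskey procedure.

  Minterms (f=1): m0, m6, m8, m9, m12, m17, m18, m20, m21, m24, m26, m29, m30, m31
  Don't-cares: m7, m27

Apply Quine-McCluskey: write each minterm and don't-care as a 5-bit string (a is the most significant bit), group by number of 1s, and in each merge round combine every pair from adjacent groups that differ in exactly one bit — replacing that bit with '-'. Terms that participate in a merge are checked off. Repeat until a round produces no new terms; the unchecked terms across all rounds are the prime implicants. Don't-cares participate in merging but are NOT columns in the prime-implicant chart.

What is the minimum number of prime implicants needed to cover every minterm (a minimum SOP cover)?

10

size-2^0 implicants → 00000(✓)  00110(✓)  00111(✓)  01000(✓)  01001(✓)  01100(✓)  10001(✓)  10010(✓)  10100(✓)  10101(✓)  11000(✓)  11010(✓)  11011(✓)  11101(✓)  11110(✓)  11111(✓)
size-2^1 implicants → -1000  0-000  0011-  01-00  0100-  1-010  1-101  10-01  1010-  11-10(✓)  11-11(✓)  110-0  1101-(✓)  111-1  1111-(✓)
size-2^2 implicants → 11-1-
Unchecked terms (primes): -1000, 0-000, 0011-, 01-00, 0100-, 1-010, 1-101, 10-01, 1010-, 11-1-, 110-0, 111-1
Minterm coverage:
  m0 ⊆ 0-000 [E]
  m6 ⊆ 0011- [E]
  m8 ⊆ -1000,0-000,01-00,0100-
  m9 ⊆ 0100- [E]
  m12 ⊆ 01-00 [E]
  m17 ⊆ 10-01 [E]
  m18 ⊆ 1-010 [E]
  m20 ⊆ 1010- [E]
  m21 ⊆ 1-101,10-01,1010-
  m24 ⊆ -1000,110-0
  m26 ⊆ 1-010,11-1-,110-0
  m29 ⊆ 1-101,111-1
  m30 ⊆ 11-1- [E]
  m31 ⊆ 11-1-,111-1
E = {0-000, 0011-, 01-00, 0100-, 1-010, 10-01, 1010-, 11-1-}
Petrick residual → -1000, 1-101
Cover = bc'd'e' + a'c'd'e' + a'b'cd + a'bd'e' + a'bc'd' + ac'de' + acd'e + ab'd'e + ab'cd' + abd  |cover|=10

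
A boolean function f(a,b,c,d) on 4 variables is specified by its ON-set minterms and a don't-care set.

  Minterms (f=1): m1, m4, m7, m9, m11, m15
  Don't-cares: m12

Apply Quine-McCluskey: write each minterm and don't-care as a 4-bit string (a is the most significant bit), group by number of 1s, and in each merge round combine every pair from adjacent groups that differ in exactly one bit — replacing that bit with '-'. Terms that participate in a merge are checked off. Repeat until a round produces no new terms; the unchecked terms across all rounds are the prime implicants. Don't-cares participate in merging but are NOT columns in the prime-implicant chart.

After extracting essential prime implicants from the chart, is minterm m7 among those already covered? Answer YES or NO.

Round 0: 0001✓ 0100✓ 0111✓ 1001✓ 1011✓ 1100✓ 1111✓
Round 1: -001 -100 -111 1-11 10-1
PIs = {-001, -100, -111, 1-11, 10-1}
Coverage chart:
  m1: -001 ←essential
  m4: -100 ←essential
  m7: -111 ←essential
  m9: -001,10-1
  m11: 1-11,10-1
  m15: -111,1-11
Essential: -001, -100, -111

YES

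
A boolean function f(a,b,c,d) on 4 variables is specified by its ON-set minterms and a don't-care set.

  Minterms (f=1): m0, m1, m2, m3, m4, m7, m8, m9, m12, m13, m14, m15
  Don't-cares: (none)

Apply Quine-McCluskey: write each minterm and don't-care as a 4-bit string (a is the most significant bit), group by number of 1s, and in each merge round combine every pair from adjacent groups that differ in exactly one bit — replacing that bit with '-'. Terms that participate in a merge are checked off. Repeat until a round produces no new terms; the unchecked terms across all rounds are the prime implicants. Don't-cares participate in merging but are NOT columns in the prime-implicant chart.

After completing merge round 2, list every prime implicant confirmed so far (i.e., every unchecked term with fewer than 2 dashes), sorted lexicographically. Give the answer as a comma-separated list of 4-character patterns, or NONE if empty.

-111, 0-11

Round 0: 0000✓ 0001✓ 0010✓ 0011✓ 0100✓ 0111✓ 1000✓ 1001✓ 1100✓ 1101✓ 1110✓ 1111✓
Round 1: -000✓ -001✓ -100✓ -111 0-00✓ 0-11 00-0✓ 00-1✓ 000-✓ 001-✓ 1-00✓ 1-01✓ 100-✓ 11-0✓ 11-1✓ 110-✓ 111-✓
Round 2: --00 -00- 00-- 1-0- 11--
PIs = {--00, -00-, -111, 0-11, 00--, 1-0-, 11--}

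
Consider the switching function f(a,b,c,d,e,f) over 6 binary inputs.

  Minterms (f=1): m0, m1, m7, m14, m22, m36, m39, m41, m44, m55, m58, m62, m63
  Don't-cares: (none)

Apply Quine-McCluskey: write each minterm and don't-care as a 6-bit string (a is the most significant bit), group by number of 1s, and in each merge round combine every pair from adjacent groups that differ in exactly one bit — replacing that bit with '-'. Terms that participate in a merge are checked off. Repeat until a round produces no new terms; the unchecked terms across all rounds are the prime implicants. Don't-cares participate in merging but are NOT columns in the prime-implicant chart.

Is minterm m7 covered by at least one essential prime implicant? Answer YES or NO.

YES

[col 0] 000000*, 000001*, 000111*, 001110, 010110, 100100*, 100111*, 101001, 101100*, 110111*, 111010*, 111110*, 111111*
[col 1] -00111, 00000-, 1-0111, 10-100, 11-111, 111-10, 11111-
Prime implicants: -00111, 00000-, 001110, 010110, 1-0111, 10-100, 101001, 11-111, 111-10, 11111-
PI chart (minterm → PIs covering it):
  0 | 00000-  (sole → essential)
  1 | 00000-  (sole → essential)
  7 | -00111  (sole → essential)
  14 | 001110  (sole → essential)
  22 | 010110  (sole → essential)
  36 | 10-100  (sole → essential)
  39 | -00111,1-0111
  41 | 101001  (sole → essential)
  44 | 10-100  (sole → essential)
  55 | 1-0111,11-111
  58 | 111-10  (sole → essential)
  62 | 111-10,11111-
  63 | 11-111,11111-
Essential prime implicants: -00111, 00000-, 001110, 010110, 10-100, 101001, 111-10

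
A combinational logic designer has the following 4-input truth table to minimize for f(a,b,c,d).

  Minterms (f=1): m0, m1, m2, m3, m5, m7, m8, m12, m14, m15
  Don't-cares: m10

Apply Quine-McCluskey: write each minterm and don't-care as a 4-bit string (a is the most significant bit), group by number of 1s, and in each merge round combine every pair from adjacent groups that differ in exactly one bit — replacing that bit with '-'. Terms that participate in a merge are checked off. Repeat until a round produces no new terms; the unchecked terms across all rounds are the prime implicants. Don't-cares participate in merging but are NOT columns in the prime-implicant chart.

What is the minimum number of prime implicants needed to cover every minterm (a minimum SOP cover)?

Round 0: 0000✓ 0001✓ 0010✓ 0011✓ 0101✓ 0111✓ 1000✓ 1010✓ 1100✓ 1110✓ 1111✓
Round 1: -000✓ -010✓ -111 0-01✓ 0-11✓ 00-0✓ 00-1✓ 000-✓ 001-✓ 01-1✓ 1-00✓ 1-10✓ 10-0✓ 11-0✓ 111-
Round 2: -0-0 0--1 00-- 1--0
PIs = {-0-0, -111, 0--1, 00--, 1--0, 111-}
Coverage chart:
  m0: -0-0,00--
  m1: 0--1,00--
  m2: -0-0,00--
  m3: 0--1,00--
  m5: 0--1 ←essential
  m7: -111,0--1
  m8: -0-0,1--0
  m12: 1--0 ←essential
  m14: 1--0,111-
  m15: -111,111-
Essential: 0--1, 1--0
Petrick residual → -0-0, -111
Min cover (4 terms): b'd' + bcd + a'd + ad'

4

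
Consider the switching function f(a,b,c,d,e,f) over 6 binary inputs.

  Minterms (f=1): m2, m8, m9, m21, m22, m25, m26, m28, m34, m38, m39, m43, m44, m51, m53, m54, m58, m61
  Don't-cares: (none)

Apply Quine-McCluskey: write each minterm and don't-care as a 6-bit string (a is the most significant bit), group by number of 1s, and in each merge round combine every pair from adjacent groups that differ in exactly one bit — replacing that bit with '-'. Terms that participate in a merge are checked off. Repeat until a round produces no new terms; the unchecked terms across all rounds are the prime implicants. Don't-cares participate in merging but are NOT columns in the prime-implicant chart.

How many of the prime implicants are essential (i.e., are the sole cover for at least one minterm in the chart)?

12

[col 0] 000010*, 001000*, 001001*, 010101*, 010110*, 011001*, 011010*, 011100, 100010*, 100110*, 100111*, 101011, 101100, 110011, 110101*, 110110*, 111010*, 111101*
[col 1] -00010, -10101, -10110, -11010, 0-1001, 00100-, 1-0110, 100-10, 10011-, 11-101
Prime implicants: -00010, -10101, -10110, -11010, 0-1001, 00100-, 011100, 1-0110, 100-10, 10011-, 101011, 101100, 11-101, 110011
PI chart (minterm → PIs covering it):
  2 | -00010  (sole → essential)
  8 | 00100-  (sole → essential)
  9 | 0-1001,00100-
  21 | -10101  (sole → essential)
  22 | -10110  (sole → essential)
  25 | 0-1001  (sole → essential)
  26 | -11010  (sole → essential)
  28 | 011100  (sole → essential)
  34 | -00010,100-10
  38 | 1-0110,100-10,10011-
  39 | 10011-  (sole → essential)
  43 | 101011  (sole → essential)
  44 | 101100  (sole → essential)
  51 | 110011  (sole → essential)
  53 | -10101,11-101
  54 | -10110,1-0110
  58 | -11010  (sole → essential)
  61 | 11-101  (sole → essential)
Essential prime implicants: -00010, -10101, -10110, -11010, 0-1001, 00100-, 011100, 10011-, 101011, 101100, 11-101, 110011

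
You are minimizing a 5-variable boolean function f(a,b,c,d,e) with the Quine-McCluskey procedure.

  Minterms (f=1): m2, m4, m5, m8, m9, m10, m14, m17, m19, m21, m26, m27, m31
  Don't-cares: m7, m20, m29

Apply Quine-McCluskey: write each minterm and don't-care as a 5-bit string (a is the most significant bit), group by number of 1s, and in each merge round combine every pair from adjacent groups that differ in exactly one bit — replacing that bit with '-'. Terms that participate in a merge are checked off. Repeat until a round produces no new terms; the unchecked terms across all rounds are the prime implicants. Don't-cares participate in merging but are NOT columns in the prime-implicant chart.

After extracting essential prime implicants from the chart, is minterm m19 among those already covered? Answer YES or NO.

[col 0] 00010*, 00100*, 00101*, 00111*, 01000*, 01001*, 01010*, 01110*, 10001*, 10011*, 10100*, 10101*, 11010*, 11011*, 11101*, 11111*
[col 1] -0100*, -0101*, -1010, 0-010, 001-1, 0010-*, 01-10, 010-0, 0100-, 1-011, 1-101, 10-01, 100-1, 1010-*, 11-11, 1101-, 111-1
[col 2] -010-
Prime implicants: -010-, -1010, 0-010, 001-1, 01-10, 010-0, 0100-, 1-011, 1-101, 10-01, 100-1, 11-11, 1101-, 111-1
PI chart (minterm → PIs covering it):
  2 | 0-010  (sole → essential)
  4 | -010-  (sole → essential)
  5 | -010-,001-1
  8 | 010-0,0100-
  9 | 0100-  (sole → essential)
  10 | -1010,0-010,01-10,010-0
  14 | 01-10  (sole → essential)
  17 | 10-01,100-1
  19 | 1-011,100-1
  21 | -010-,1-101,10-01
  26 | -1010,1101-
  27 | 1-011,11-11,1101-
  31 | 11-11,111-1
Essential prime implicants: -010-, 0-010, 01-10, 0100-

NO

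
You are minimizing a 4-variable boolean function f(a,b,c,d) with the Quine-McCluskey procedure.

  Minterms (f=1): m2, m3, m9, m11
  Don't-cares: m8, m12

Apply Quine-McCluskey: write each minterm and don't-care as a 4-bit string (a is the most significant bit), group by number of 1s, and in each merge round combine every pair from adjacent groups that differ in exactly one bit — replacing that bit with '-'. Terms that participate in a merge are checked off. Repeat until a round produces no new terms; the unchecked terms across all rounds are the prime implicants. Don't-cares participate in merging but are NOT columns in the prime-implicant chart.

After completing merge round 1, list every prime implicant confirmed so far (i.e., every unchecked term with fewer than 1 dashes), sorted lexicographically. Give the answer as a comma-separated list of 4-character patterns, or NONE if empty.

NONE

size-2^0 implicants → 0010(✓)  0011(✓)  1000(✓)  1001(✓)  1011(✓)  1100(✓)
size-2^1 implicants → -011  001-  1-00  10-1  100-
Unchecked terms (primes): -011, 001-, 1-00, 10-1, 100-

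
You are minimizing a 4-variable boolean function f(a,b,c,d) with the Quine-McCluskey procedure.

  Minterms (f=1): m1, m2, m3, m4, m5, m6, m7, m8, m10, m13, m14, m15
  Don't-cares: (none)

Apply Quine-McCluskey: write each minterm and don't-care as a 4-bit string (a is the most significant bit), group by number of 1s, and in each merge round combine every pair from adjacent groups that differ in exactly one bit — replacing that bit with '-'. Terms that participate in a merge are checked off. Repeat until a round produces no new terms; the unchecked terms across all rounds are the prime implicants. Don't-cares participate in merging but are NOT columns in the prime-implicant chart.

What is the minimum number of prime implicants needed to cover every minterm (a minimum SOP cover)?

5

[col 0] 0001*, 0010*, 0011*, 0100*, 0101*, 0110*, 0111*, 1000*, 1010*, 1101*, 1110*, 1111*
[col 1] -010*, -101*, -110*, -111*, 0-01*, 0-10*, 0-11*, 00-1*, 001-*, 01-0*, 01-1*, 010-*, 011-*, 1-10*, 10-0, 11-1*, 111-*
[col 2] --10, -1-1, -11-, 0--1, 0-1-, 01--
Prime implicants: --10, -1-1, -11-, 0--1, 0-1-, 01--, 10-0
PI chart (minterm → PIs covering it):
  1 | 0--1  (sole → essential)
  2 | --10,0-1-
  3 | 0--1,0-1-
  4 | 01--  (sole → essential)
  5 | -1-1,0--1,01--
  6 | --10,-11-,0-1-,01--
  7 | -1-1,-11-,0--1,0-1-,01--
  8 | 10-0  (sole → essential)
  10 | --10,10-0
  13 | -1-1  (sole → essential)
  14 | --10,-11-
  15 | -1-1,-11-
Essential prime implicants: -1-1, 0--1, 01--, 10-0
Petrick residual → --10
Minimum SOP uses 5 PIs: cd' + bd + a'd + a'b + ab'd'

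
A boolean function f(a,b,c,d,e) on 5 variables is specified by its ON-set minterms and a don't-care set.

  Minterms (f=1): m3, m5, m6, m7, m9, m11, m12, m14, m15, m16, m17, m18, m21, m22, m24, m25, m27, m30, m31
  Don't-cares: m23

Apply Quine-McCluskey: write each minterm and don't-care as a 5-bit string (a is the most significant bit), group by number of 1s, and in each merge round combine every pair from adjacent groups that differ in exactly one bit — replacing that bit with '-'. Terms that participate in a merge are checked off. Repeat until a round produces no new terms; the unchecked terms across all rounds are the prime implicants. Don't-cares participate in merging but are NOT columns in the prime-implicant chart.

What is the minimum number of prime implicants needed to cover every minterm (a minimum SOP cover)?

7

size-2^0 implicants → 00011(✓)  00101(✓)  00110(✓)  00111(✓)  01001(✓)  01011(✓)  01100(✓)  01110(✓)  01111(✓)  10000(✓)  10001(✓)  10010(✓)  10101(✓)  10110(✓)  10111(✓)  11000(✓)  11001(✓)  11011(✓)  11110(✓)  11111(✓)
size-2^1 implicants → -0101(✓)  -0110(✓)  -0111(✓)  -1001(✓)  -1011(✓)  -1110(✓)  -1111(✓)  0-011(✓)  0-110(✓)  0-111(✓)  00-11(✓)  001-1(✓)  0011-(✓)  01-11(✓)  010-1(✓)  011-0  0111-(✓)  1-000(✓)  1-001(✓)  1-110(✓)  1-111(✓)  10-01  10-10  100-0  1000-(✓)  101-1(✓)  1011-(✓)  11-11(✓)  110-1(✓)  1100-(✓)  1111-(✓)
size-2^2 implicants → --110(✓)  --111(✓)  -01-1  -011-(✓)  -1-11  -10-1  -111-(✓)  0--11  0-11-(✓)  1-00-  1-11-(✓)
size-2^3 implicants → --11-
Unchecked terms (primes): --11-, -01-1, -1-11, -10-1, 0--11, 011-0, 1-00-, 10-01, 10-10, 100-0
Minterm coverage:
  m3 ⊆ 0--11 [E]
  m5 ⊆ -01-1 [E]
  m6 ⊆ --11- [E]
  m7 ⊆ --11-,-01-1,0--11
  m9 ⊆ -10-1 [E]
  m11 ⊆ -1-11,-10-1,0--11
  m12 ⊆ 011-0 [E]
  m14 ⊆ --11-,011-0
  m15 ⊆ --11-,-1-11,0--11
  m16 ⊆ 1-00-,100-0
  m17 ⊆ 1-00-,10-01
  m18 ⊆ 10-10,100-0
  m21 ⊆ -01-1,10-01
  m22 ⊆ --11-,10-10
  m24 ⊆ 1-00- [E]
  m25 ⊆ -10-1,1-00-
  m27 ⊆ -1-11,-10-1
  m30 ⊆ --11- [E]
  m31 ⊆ --11-,-1-11
E = {--11-, -01-1, -10-1, 0--11, 011-0, 1-00-}
Petrick residual → 10-10
Cover = cd + b'ce + bc'e + a'de + a'bce' + ac'd' + ab'de'  |cover|=7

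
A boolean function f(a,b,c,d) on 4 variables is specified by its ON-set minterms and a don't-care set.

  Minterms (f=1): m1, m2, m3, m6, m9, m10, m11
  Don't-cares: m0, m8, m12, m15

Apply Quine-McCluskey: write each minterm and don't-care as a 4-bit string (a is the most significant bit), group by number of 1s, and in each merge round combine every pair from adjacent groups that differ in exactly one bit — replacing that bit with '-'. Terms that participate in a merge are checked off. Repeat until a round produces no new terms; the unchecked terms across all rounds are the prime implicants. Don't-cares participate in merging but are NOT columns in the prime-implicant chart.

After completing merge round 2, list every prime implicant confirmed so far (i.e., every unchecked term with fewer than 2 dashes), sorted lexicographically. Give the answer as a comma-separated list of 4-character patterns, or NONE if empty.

[col 0] 0000*, 0001*, 0010*, 0011*, 0110*, 1000*, 1001*, 1010*, 1011*, 1100*, 1111*
[col 1] -000*, -001*, -010*, -011*, 0-10, 00-0*, 00-1*, 000-*, 001-*, 1-00, 1-11, 10-0*, 10-1*, 100-*, 101-*
[col 2] -0-0*, -0-1*, -00-*, -01-*, 00--*, 10--*
[col 3] -0--
Prime implicants: -0--, 0-10, 1-00, 1-11

0-10, 1-00, 1-11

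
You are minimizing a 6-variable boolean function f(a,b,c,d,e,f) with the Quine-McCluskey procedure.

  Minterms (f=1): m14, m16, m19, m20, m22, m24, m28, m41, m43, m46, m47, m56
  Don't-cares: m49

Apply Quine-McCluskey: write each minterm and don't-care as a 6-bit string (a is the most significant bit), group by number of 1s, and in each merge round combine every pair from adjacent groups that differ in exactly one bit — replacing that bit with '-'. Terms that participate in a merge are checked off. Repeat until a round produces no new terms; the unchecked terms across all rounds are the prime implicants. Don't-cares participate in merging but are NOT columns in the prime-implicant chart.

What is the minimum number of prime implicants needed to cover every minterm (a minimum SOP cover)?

7

size-2^0 implicants → 001110(✓)  010000(✓)  010011  010100(✓)  010110(✓)  011000(✓)  011100(✓)  101001(✓)  101011(✓)  101110(✓)  101111(✓)  110001  111000(✓)
size-2^1 implicants → -01110  -11000  01-000(✓)  01-100(✓)  010-00(✓)  0101-0  011-00(✓)  101-11  1010-1  10111-
size-2^2 implicants → 01--00
Unchecked terms (primes): -01110, -11000, 01--00, 010011, 0101-0, 101-11, 1010-1, 10111-, 110001
Minterm coverage:
  m14 ⊆ -01110 [E]
  m16 ⊆ 01--00 [E]
  m19 ⊆ 010011 [E]
  m20 ⊆ 01--00,0101-0
  m22 ⊆ 0101-0 [E]
  m24 ⊆ -11000,01--00
  m28 ⊆ 01--00 [E]
  m41 ⊆ 1010-1 [E]
  m43 ⊆ 101-11,1010-1
  m46 ⊆ -01110,10111-
  m47 ⊆ 101-11,10111-
  m56 ⊆ -11000 [E]
E = {-01110, -11000, 01--00, 010011, 0101-0, 1010-1}
Petrick residual → 101-11
Cover = b'cdef' + bcd'e'f' + a'be'f' + a'bc'd'ef + a'bc'df' + ab'cef + ab'cd'f  |cover|=7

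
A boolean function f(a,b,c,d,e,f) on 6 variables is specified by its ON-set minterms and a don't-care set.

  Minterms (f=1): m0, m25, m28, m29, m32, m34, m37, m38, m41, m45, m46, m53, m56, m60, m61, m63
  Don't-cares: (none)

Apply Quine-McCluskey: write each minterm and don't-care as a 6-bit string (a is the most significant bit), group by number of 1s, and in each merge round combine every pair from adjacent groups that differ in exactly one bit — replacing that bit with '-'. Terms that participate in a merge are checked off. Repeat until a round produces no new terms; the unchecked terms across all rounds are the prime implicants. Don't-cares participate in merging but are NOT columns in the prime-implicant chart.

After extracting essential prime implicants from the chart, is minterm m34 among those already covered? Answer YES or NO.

NO

size-2^0 implicants → 000000(✓)  011001(✓)  011100(✓)  011101(✓)  100000(✓)  100010(✓)  100101(✓)  100110(✓)  101001(✓)  101101(✓)  101110(✓)  110101(✓)  111000(✓)  111100(✓)  111101(✓)  111111(✓)
size-2^1 implicants → -00000  -11100(✓)  -11101(✓)  011-01  01110-(✓)  1-0101(✓)  1-1101(✓)  10-101(✓)  10-110  100-10  1000-0  101-01  11-101(✓)  111-00  1111-1  11110-(✓)
size-2^2 implicants → -1110-  1--101
Unchecked terms (primes): -00000, -1110-, 011-01, 1--101, 10-110, 100-10, 1000-0, 101-01, 111-00, 1111-1
Minterm coverage:
  m0 ⊆ -00000 [E]
  m25 ⊆ 011-01 [E]
  m28 ⊆ -1110- [E]
  m29 ⊆ -1110-,011-01
  m32 ⊆ -00000,1000-0
  m34 ⊆ 100-10,1000-0
  m37 ⊆ 1--101 [E]
  m38 ⊆ 10-110,100-10
  m41 ⊆ 101-01 [E]
  m45 ⊆ 1--101,101-01
  m46 ⊆ 10-110 [E]
  m53 ⊆ 1--101 [E]
  m56 ⊆ 111-00 [E]
  m60 ⊆ -1110-,111-00
  m61 ⊆ -1110-,1--101,1111-1
  m63 ⊆ 1111-1 [E]
E = {-00000, -1110-, 011-01, 1--101, 10-110, 101-01, 111-00, 1111-1}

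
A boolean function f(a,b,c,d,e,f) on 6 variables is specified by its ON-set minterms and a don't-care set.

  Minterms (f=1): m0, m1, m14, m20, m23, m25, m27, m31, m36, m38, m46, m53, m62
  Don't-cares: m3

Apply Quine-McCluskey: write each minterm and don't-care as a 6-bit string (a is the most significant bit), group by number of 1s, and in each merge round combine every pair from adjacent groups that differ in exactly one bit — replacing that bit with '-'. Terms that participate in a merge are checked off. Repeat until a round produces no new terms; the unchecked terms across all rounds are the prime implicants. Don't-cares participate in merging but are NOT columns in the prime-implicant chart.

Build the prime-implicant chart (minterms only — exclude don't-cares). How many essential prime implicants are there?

8

size-2^0 implicants → 000000(✓)  000001(✓)  000011(✓)  001110(✓)  010100  010111(✓)  011001(✓)  011011(✓)  011111(✓)  100100(✓)  100110(✓)  101110(✓)  110101  111110(✓)
size-2^1 implicants → -01110  0000-1  00000-  01-111  011-11  0110-1  1-1110  10-110  1001-0
Unchecked terms (primes): -01110, 0000-1, 00000-, 01-111, 010100, 011-11, 0110-1, 1-1110, 10-110, 1001-0, 110101
Minterm coverage:
  m0 ⊆ 00000- [E]
  m1 ⊆ 0000-1,00000-
  m14 ⊆ -01110 [E]
  m20 ⊆ 010100 [E]
  m23 ⊆ 01-111 [E]
  m25 ⊆ 0110-1 [E]
  m27 ⊆ 011-11,0110-1
  m31 ⊆ 01-111,011-11
  m36 ⊆ 1001-0 [E]
  m38 ⊆ 10-110,1001-0
  m46 ⊆ -01110,1-1110,10-110
  m53 ⊆ 110101 [E]
  m62 ⊆ 1-1110 [E]
E = {-01110, 00000-, 01-111, 010100, 0110-1, 1-1110, 1001-0, 110101}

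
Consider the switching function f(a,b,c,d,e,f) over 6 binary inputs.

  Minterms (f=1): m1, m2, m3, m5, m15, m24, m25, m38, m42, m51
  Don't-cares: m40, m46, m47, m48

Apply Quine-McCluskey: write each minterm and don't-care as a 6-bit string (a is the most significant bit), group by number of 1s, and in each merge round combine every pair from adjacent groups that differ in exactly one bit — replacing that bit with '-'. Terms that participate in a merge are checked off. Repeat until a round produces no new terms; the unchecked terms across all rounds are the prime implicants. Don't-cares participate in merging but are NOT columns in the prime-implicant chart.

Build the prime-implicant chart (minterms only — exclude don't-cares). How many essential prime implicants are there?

Round 0: 000001✓ 000010✓ 000011✓ 000101✓ 001111✓ 011000✓ 011001✓ 100110✓ 101000✓ 101010✓ 101110✓ 101111✓ 110000 110011
Round 1: -01111 000-01 0000-1 00001- 01100- 10-110 101-10 1010-0 10111-
PIs = {-01111, 000-01, 0000-1, 00001-, 01100-, 10-110, 101-10, 1010-0, 10111-, 110000, 110011}
Coverage chart:
  m1: 000-01,0000-1
  m2: 00001- ←essential
  m3: 0000-1,00001-
  m5: 000-01 ←essential
  m15: -01111 ←essential
  m24: 01100- ←essential
  m25: 01100- ←essential
  m38: 10-110 ←essential
  m42: 101-10,1010-0
  m51: 110011 ←essential
Essential: -01111, 000-01, 00001-, 01100-, 10-110, 110011

6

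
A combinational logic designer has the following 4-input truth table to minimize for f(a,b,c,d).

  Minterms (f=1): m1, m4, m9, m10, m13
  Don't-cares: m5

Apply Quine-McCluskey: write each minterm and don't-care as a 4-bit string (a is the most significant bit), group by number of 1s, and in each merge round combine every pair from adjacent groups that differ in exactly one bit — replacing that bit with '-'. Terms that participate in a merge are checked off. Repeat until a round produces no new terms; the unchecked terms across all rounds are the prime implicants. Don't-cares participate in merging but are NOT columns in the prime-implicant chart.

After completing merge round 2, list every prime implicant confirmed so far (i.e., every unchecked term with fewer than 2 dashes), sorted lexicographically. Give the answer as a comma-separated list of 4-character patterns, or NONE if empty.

[col 0] 0001*, 0100*, 0101*, 1001*, 1010, 1101*
[col 1] -001*, -101*, 0-01*, 010-, 1-01*
[col 2] --01
Prime implicants: --01, 010-, 1010

010-, 1010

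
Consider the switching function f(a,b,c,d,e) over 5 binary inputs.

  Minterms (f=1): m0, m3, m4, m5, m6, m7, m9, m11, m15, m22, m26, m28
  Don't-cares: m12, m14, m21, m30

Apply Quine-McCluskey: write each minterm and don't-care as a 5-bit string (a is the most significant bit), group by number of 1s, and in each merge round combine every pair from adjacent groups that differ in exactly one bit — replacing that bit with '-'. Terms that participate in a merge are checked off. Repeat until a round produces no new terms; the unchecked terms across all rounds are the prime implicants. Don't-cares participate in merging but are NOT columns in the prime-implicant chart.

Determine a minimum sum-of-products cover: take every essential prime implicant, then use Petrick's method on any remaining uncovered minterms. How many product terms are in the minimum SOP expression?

[col 0] 00000*, 00011*, 00100*, 00101*, 00110*, 00111*, 01001*, 01011*, 01100*, 01110*, 01111*, 10101*, 10110*, 11010*, 11100*, 11110*
[col 1] -0101, -0110*, -1100*, -1110*, 0-011*, 0-100*, 0-110*, 0-111*, 00-00, 00-11*, 001-0*, 001-1*, 0010-*, 0011-*, 01-11*, 010-1, 011-0*, 0111-*, 1-110*, 11-10, 111-0*
[col 2] --110, -11-0, 0--11, 0-1-0, 0-11-, 001--
Prime implicants: --110, -0101, -11-0, 0--11, 0-1-0, 0-11-, 00-00, 001--, 010-1, 11-10
PI chart (minterm → PIs covering it):
  0 | 00-00  (sole → essential)
  3 | 0--11  (sole → essential)
  4 | 0-1-0,00-00,001--
  5 | -0101,001--
  6 | --110,0-1-0,0-11-,001--
  7 | 0--11,0-11-,001--
  9 | 010-1  (sole → essential)
  11 | 0--11,010-1
  15 | 0--11,0-11-
  22 | --110  (sole → essential)
  26 | 11-10  (sole → essential)
  28 | -11-0  (sole → essential)
Essential prime implicants: --110, -11-0, 0--11, 00-00, 010-1, 11-10
Petrick residual → -0101
Minimum SOP uses 7 PIs: cde' + b'cd'e + bce' + a'de + a'b'd'e' + a'bc'e + abde'

7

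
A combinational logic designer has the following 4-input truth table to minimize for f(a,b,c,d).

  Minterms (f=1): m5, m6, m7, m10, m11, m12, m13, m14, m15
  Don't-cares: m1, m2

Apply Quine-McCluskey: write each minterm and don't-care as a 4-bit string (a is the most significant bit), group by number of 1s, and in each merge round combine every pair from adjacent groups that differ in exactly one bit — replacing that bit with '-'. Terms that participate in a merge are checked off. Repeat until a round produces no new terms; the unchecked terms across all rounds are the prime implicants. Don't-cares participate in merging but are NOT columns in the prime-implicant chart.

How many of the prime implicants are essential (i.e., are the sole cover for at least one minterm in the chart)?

2

[col 0] 0001*, 0010*, 0101*, 0110*, 0111*, 1010*, 1011*, 1100*, 1101*, 1110*, 1111*
[col 1] -010*, -101*, -110*, -111*, 0-01, 0-10*, 01-1*, 011-*, 1-10*, 1-11*, 101-*, 11-0*, 11-1*, 110-*, 111-*
[col 2] --10, -1-1, -11-, 1-1-, 11--
Prime implicants: --10, -1-1, -11-, 0-01, 1-1-, 11--
PI chart (minterm → PIs covering it):
  5 | -1-1,0-01
  6 | --10,-11-
  7 | -1-1,-11-
  10 | --10,1-1-
  11 | 1-1-  (sole → essential)
  12 | 11--  (sole → essential)
  13 | -1-1,11--
  14 | --10,-11-,1-1-,11--
  15 | -1-1,-11-,1-1-,11--
Essential prime implicants: 1-1-, 11--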